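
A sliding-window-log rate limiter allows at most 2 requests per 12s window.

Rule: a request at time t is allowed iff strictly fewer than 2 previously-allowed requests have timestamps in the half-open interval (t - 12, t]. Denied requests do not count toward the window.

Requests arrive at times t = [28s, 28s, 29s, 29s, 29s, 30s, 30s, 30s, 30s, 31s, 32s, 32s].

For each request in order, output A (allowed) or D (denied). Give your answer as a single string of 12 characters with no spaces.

Answer: AADDDDDDDDDD

Derivation:
Tracking allowed requests in the window:
  req#1 t=28s: ALLOW
  req#2 t=28s: ALLOW
  req#3 t=29s: DENY
  req#4 t=29s: DENY
  req#5 t=29s: DENY
  req#6 t=30s: DENY
  req#7 t=30s: DENY
  req#8 t=30s: DENY
  req#9 t=30s: DENY
  req#10 t=31s: DENY
  req#11 t=32s: DENY
  req#12 t=32s: DENY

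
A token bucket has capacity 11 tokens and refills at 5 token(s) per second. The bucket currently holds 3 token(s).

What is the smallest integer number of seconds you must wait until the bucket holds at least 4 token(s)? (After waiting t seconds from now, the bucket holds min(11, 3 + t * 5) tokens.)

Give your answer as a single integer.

Need 3 + t * 5 >= 4, so t >= 1/5.
Smallest integer t = ceil(1/5) = 1.

Answer: 1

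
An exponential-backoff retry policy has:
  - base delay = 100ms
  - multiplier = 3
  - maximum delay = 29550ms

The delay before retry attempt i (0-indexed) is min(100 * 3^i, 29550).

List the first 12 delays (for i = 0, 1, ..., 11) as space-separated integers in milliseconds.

Computing each delay:
  i=0: min(100*3^0, 29550) = 100
  i=1: min(100*3^1, 29550) = 300
  i=2: min(100*3^2, 29550) = 900
  i=3: min(100*3^3, 29550) = 2700
  i=4: min(100*3^4, 29550) = 8100
  i=5: min(100*3^5, 29550) = 24300
  i=6: min(100*3^6, 29550) = 29550
  i=7: min(100*3^7, 29550) = 29550
  i=8: min(100*3^8, 29550) = 29550
  i=9: min(100*3^9, 29550) = 29550
  i=10: min(100*3^10, 29550) = 29550
  i=11: min(100*3^11, 29550) = 29550

Answer: 100 300 900 2700 8100 24300 29550 29550 29550 29550 29550 29550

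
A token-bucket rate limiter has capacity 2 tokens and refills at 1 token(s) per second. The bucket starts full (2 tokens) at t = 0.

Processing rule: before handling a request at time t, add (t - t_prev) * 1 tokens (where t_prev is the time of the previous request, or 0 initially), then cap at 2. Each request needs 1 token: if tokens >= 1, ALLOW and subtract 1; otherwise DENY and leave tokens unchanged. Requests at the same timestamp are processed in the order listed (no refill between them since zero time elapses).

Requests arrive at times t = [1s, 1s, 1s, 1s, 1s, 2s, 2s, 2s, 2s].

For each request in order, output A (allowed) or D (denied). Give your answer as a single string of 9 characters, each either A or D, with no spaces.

Answer: AADDDADDD

Derivation:
Simulating step by step:
  req#1 t=1s: ALLOW
  req#2 t=1s: ALLOW
  req#3 t=1s: DENY
  req#4 t=1s: DENY
  req#5 t=1s: DENY
  req#6 t=2s: ALLOW
  req#7 t=2s: DENY
  req#8 t=2s: DENY
  req#9 t=2s: DENY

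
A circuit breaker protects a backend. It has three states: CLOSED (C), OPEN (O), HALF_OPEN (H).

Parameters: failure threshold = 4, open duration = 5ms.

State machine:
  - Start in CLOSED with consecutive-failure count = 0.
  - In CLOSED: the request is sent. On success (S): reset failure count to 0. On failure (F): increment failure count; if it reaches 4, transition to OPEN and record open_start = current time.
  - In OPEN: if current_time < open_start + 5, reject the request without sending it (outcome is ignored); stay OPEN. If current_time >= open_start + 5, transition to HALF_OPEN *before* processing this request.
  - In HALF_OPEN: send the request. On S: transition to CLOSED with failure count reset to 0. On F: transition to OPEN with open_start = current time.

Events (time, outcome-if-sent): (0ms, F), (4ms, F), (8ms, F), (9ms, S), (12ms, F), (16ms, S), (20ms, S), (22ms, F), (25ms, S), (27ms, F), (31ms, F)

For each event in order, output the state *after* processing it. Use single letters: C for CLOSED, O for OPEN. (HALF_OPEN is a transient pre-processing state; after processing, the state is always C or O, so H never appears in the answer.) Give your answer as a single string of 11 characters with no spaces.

State after each event:
  event#1 t=0ms outcome=F: state=CLOSED
  event#2 t=4ms outcome=F: state=CLOSED
  event#3 t=8ms outcome=F: state=CLOSED
  event#4 t=9ms outcome=S: state=CLOSED
  event#5 t=12ms outcome=F: state=CLOSED
  event#6 t=16ms outcome=S: state=CLOSED
  event#7 t=20ms outcome=S: state=CLOSED
  event#8 t=22ms outcome=F: state=CLOSED
  event#9 t=25ms outcome=S: state=CLOSED
  event#10 t=27ms outcome=F: state=CLOSED
  event#11 t=31ms outcome=F: state=CLOSED

Answer: CCCCCCCCCCC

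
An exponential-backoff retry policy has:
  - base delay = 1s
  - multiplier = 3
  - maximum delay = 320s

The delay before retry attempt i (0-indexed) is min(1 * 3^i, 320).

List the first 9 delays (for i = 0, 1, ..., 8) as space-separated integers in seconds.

Computing each delay:
  i=0: min(1*3^0, 320) = 1
  i=1: min(1*3^1, 320) = 3
  i=2: min(1*3^2, 320) = 9
  i=3: min(1*3^3, 320) = 27
  i=4: min(1*3^4, 320) = 81
  i=5: min(1*3^5, 320) = 243
  i=6: min(1*3^6, 320) = 320
  i=7: min(1*3^7, 320) = 320
  i=8: min(1*3^8, 320) = 320

Answer: 1 3 9 27 81 243 320 320 320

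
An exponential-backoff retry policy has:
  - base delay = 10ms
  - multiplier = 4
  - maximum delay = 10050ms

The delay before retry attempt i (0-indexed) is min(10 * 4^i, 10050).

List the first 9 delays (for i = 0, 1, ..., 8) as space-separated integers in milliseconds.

Computing each delay:
  i=0: min(10*4^0, 10050) = 10
  i=1: min(10*4^1, 10050) = 40
  i=2: min(10*4^2, 10050) = 160
  i=3: min(10*4^3, 10050) = 640
  i=4: min(10*4^4, 10050) = 2560
  i=5: min(10*4^5, 10050) = 10050
  i=6: min(10*4^6, 10050) = 10050
  i=7: min(10*4^7, 10050) = 10050
  i=8: min(10*4^8, 10050) = 10050

Answer: 10 40 160 640 2560 10050 10050 10050 10050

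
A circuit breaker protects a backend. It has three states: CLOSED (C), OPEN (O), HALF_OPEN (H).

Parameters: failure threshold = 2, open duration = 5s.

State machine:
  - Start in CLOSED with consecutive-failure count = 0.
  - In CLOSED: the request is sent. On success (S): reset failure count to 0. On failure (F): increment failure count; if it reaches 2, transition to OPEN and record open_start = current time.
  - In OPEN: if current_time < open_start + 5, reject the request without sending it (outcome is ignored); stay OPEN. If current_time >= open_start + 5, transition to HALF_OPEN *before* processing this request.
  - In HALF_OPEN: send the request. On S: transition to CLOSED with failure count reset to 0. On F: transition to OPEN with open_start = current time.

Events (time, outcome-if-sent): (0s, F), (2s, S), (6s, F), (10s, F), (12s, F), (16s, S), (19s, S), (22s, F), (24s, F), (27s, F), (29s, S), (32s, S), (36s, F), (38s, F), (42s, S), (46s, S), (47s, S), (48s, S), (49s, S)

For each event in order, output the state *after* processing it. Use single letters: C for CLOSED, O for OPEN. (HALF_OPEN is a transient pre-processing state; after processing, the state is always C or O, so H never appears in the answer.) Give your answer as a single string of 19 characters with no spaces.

Answer: CCCOOCCCOOCCCOOCCCC

Derivation:
State after each event:
  event#1 t=0s outcome=F: state=CLOSED
  event#2 t=2s outcome=S: state=CLOSED
  event#3 t=6s outcome=F: state=CLOSED
  event#4 t=10s outcome=F: state=OPEN
  event#5 t=12s outcome=F: state=OPEN
  event#6 t=16s outcome=S: state=CLOSED
  event#7 t=19s outcome=S: state=CLOSED
  event#8 t=22s outcome=F: state=CLOSED
  event#9 t=24s outcome=F: state=OPEN
  event#10 t=27s outcome=F: state=OPEN
  event#11 t=29s outcome=S: state=CLOSED
  event#12 t=32s outcome=S: state=CLOSED
  event#13 t=36s outcome=F: state=CLOSED
  event#14 t=38s outcome=F: state=OPEN
  event#15 t=42s outcome=S: state=OPEN
  event#16 t=46s outcome=S: state=CLOSED
  event#17 t=47s outcome=S: state=CLOSED
  event#18 t=48s outcome=S: state=CLOSED
  event#19 t=49s outcome=S: state=CLOSED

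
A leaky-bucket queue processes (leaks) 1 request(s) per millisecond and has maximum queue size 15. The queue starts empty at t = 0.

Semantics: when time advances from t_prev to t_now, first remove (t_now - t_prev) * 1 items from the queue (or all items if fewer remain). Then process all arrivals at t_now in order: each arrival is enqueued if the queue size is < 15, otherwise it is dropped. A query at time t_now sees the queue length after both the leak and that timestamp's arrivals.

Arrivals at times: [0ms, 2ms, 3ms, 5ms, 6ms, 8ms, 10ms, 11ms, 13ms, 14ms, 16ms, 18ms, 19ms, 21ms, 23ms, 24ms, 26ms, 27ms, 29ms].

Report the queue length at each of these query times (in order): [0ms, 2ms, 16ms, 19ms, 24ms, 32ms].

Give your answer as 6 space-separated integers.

Answer: 1 1 1 1 1 0

Derivation:
Queue lengths at query times:
  query t=0ms: backlog = 1
  query t=2ms: backlog = 1
  query t=16ms: backlog = 1
  query t=19ms: backlog = 1
  query t=24ms: backlog = 1
  query t=32ms: backlog = 0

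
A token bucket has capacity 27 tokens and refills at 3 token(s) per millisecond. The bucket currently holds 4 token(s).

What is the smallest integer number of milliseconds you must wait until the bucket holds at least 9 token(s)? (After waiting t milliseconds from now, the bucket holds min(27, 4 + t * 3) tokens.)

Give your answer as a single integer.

Need 4 + t * 3 >= 9, so t >= 5/3.
Smallest integer t = ceil(5/3) = 2.

Answer: 2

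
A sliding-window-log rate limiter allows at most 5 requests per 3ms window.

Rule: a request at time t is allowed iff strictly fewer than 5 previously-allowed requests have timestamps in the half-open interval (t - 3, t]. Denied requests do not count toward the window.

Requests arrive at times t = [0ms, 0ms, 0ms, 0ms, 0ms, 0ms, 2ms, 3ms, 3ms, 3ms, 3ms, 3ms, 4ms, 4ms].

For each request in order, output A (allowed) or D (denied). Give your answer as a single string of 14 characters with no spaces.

Tracking allowed requests in the window:
  req#1 t=0ms: ALLOW
  req#2 t=0ms: ALLOW
  req#3 t=0ms: ALLOW
  req#4 t=0ms: ALLOW
  req#5 t=0ms: ALLOW
  req#6 t=0ms: DENY
  req#7 t=2ms: DENY
  req#8 t=3ms: ALLOW
  req#9 t=3ms: ALLOW
  req#10 t=3ms: ALLOW
  req#11 t=3ms: ALLOW
  req#12 t=3ms: ALLOW
  req#13 t=4ms: DENY
  req#14 t=4ms: DENY

Answer: AAAAADDAAAAADD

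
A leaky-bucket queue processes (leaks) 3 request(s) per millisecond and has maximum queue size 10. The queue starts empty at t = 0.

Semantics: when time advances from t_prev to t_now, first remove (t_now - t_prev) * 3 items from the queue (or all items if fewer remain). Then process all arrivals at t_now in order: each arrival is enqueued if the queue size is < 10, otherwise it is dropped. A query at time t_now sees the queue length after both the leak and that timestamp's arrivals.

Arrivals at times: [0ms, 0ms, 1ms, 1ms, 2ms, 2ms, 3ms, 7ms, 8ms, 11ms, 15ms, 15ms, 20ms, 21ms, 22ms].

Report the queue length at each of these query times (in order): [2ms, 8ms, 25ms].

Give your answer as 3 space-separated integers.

Answer: 2 1 0

Derivation:
Queue lengths at query times:
  query t=2ms: backlog = 2
  query t=8ms: backlog = 1
  query t=25ms: backlog = 0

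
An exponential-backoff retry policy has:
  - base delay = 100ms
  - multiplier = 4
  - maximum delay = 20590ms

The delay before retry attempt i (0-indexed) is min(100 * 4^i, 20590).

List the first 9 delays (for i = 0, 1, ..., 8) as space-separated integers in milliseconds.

Answer: 100 400 1600 6400 20590 20590 20590 20590 20590

Derivation:
Computing each delay:
  i=0: min(100*4^0, 20590) = 100
  i=1: min(100*4^1, 20590) = 400
  i=2: min(100*4^2, 20590) = 1600
  i=3: min(100*4^3, 20590) = 6400
  i=4: min(100*4^4, 20590) = 20590
  i=5: min(100*4^5, 20590) = 20590
  i=6: min(100*4^6, 20590) = 20590
  i=7: min(100*4^7, 20590) = 20590
  i=8: min(100*4^8, 20590) = 20590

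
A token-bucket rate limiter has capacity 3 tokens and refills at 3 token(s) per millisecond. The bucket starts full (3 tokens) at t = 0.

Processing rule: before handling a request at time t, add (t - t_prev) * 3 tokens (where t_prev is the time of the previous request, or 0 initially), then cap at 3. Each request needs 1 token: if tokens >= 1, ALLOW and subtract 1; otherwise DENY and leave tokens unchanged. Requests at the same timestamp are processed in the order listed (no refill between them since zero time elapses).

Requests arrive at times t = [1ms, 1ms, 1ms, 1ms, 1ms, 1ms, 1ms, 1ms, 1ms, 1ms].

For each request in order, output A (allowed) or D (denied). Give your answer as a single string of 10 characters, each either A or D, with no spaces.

Simulating step by step:
  req#1 t=1ms: ALLOW
  req#2 t=1ms: ALLOW
  req#3 t=1ms: ALLOW
  req#4 t=1ms: DENY
  req#5 t=1ms: DENY
  req#6 t=1ms: DENY
  req#7 t=1ms: DENY
  req#8 t=1ms: DENY
  req#9 t=1ms: DENY
  req#10 t=1ms: DENY

Answer: AAADDDDDDD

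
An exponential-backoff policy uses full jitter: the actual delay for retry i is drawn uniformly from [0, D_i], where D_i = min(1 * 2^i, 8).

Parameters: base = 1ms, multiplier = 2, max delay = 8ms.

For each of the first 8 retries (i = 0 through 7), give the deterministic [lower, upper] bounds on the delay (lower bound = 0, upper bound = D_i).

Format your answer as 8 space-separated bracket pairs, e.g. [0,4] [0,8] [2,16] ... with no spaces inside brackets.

Computing bounds per retry:
  i=0: D_i=min(1*2^0,8)=1, bounds=[0,1]
  i=1: D_i=min(1*2^1,8)=2, bounds=[0,2]
  i=2: D_i=min(1*2^2,8)=4, bounds=[0,4]
  i=3: D_i=min(1*2^3,8)=8, bounds=[0,8]
  i=4: D_i=min(1*2^4,8)=8, bounds=[0,8]
  i=5: D_i=min(1*2^5,8)=8, bounds=[0,8]
  i=6: D_i=min(1*2^6,8)=8, bounds=[0,8]
  i=7: D_i=min(1*2^7,8)=8, bounds=[0,8]

Answer: [0,1] [0,2] [0,4] [0,8] [0,8] [0,8] [0,8] [0,8]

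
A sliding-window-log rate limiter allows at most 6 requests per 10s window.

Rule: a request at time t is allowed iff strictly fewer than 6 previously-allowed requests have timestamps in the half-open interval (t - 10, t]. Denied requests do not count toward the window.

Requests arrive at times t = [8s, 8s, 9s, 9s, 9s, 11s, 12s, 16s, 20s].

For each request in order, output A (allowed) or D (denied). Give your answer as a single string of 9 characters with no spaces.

Tracking allowed requests in the window:
  req#1 t=8s: ALLOW
  req#2 t=8s: ALLOW
  req#3 t=9s: ALLOW
  req#4 t=9s: ALLOW
  req#5 t=9s: ALLOW
  req#6 t=11s: ALLOW
  req#7 t=12s: DENY
  req#8 t=16s: DENY
  req#9 t=20s: ALLOW

Answer: AAAAAADDA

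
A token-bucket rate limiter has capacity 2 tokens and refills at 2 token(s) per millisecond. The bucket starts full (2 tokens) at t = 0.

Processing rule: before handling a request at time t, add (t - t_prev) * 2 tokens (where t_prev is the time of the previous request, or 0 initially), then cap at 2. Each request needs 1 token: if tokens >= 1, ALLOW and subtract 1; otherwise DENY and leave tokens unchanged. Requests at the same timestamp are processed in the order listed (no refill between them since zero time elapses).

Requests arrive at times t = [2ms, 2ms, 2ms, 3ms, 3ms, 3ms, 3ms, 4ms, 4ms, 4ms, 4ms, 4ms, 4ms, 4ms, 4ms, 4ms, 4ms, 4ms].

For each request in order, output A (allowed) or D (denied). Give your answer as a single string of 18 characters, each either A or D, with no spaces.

Simulating step by step:
  req#1 t=2ms: ALLOW
  req#2 t=2ms: ALLOW
  req#3 t=2ms: DENY
  req#4 t=3ms: ALLOW
  req#5 t=3ms: ALLOW
  req#6 t=3ms: DENY
  req#7 t=3ms: DENY
  req#8 t=4ms: ALLOW
  req#9 t=4ms: ALLOW
  req#10 t=4ms: DENY
  req#11 t=4ms: DENY
  req#12 t=4ms: DENY
  req#13 t=4ms: DENY
  req#14 t=4ms: DENY
  req#15 t=4ms: DENY
  req#16 t=4ms: DENY
  req#17 t=4ms: DENY
  req#18 t=4ms: DENY

Answer: AADAADDAADDDDDDDDD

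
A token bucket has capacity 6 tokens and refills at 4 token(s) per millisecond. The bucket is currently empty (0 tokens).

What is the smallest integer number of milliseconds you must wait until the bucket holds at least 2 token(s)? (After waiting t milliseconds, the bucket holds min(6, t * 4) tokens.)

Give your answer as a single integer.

Need t * 4 >= 2, so t >= 2/4.
Smallest integer t = ceil(2/4) = 1.

Answer: 1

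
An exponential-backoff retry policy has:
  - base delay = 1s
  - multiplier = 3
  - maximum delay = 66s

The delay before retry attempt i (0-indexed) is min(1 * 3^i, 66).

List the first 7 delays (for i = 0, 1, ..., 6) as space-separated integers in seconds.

Computing each delay:
  i=0: min(1*3^0, 66) = 1
  i=1: min(1*3^1, 66) = 3
  i=2: min(1*3^2, 66) = 9
  i=3: min(1*3^3, 66) = 27
  i=4: min(1*3^4, 66) = 66
  i=5: min(1*3^5, 66) = 66
  i=6: min(1*3^6, 66) = 66

Answer: 1 3 9 27 66 66 66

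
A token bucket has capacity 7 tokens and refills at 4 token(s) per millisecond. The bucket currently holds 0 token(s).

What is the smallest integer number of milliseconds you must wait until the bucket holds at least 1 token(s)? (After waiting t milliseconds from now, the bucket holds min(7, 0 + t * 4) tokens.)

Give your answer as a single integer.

Answer: 1

Derivation:
Need 0 + t * 4 >= 1, so t >= 1/4.
Smallest integer t = ceil(1/4) = 1.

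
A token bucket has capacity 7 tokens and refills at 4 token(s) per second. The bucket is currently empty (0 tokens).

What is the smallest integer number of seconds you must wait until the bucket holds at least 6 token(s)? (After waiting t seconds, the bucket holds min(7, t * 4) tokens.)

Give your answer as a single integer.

Need t * 4 >= 6, so t >= 6/4.
Smallest integer t = ceil(6/4) = 2.

Answer: 2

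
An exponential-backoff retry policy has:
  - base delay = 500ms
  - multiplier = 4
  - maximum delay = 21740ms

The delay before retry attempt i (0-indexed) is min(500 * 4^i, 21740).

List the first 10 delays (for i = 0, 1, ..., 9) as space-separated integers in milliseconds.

Computing each delay:
  i=0: min(500*4^0, 21740) = 500
  i=1: min(500*4^1, 21740) = 2000
  i=2: min(500*4^2, 21740) = 8000
  i=3: min(500*4^3, 21740) = 21740
  i=4: min(500*4^4, 21740) = 21740
  i=5: min(500*4^5, 21740) = 21740
  i=6: min(500*4^6, 21740) = 21740
  i=7: min(500*4^7, 21740) = 21740
  i=8: min(500*4^8, 21740) = 21740
  i=9: min(500*4^9, 21740) = 21740

Answer: 500 2000 8000 21740 21740 21740 21740 21740 21740 21740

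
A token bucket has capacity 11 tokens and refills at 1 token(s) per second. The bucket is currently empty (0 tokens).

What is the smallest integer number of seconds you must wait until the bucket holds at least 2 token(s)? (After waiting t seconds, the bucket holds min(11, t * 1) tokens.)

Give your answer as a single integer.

Answer: 2

Derivation:
Need t * 1 >= 2, so t >= 2/1.
Smallest integer t = ceil(2/1) = 2.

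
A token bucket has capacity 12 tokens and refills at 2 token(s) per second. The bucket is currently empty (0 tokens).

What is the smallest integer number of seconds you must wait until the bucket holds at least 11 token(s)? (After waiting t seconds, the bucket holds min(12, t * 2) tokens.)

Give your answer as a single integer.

Answer: 6

Derivation:
Need t * 2 >= 11, so t >= 11/2.
Smallest integer t = ceil(11/2) = 6.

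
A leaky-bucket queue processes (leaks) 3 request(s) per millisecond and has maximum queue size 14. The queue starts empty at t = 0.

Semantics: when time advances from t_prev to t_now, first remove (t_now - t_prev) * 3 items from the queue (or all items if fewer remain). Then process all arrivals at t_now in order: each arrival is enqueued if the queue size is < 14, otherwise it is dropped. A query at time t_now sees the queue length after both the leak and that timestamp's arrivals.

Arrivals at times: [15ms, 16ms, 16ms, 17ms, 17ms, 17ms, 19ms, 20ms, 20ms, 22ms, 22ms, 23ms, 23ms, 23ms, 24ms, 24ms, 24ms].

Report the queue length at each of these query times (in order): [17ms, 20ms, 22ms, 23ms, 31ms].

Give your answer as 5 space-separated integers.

Queue lengths at query times:
  query t=17ms: backlog = 3
  query t=20ms: backlog = 2
  query t=22ms: backlog = 2
  query t=23ms: backlog = 3
  query t=31ms: backlog = 0

Answer: 3 2 2 3 0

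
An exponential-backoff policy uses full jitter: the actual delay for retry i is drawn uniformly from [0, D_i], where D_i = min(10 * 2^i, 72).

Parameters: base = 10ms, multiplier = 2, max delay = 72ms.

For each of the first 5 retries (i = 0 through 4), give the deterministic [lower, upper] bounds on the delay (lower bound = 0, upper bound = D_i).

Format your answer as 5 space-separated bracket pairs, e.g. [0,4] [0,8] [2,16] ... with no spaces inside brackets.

Computing bounds per retry:
  i=0: D_i=min(10*2^0,72)=10, bounds=[0,10]
  i=1: D_i=min(10*2^1,72)=20, bounds=[0,20]
  i=2: D_i=min(10*2^2,72)=40, bounds=[0,40]
  i=3: D_i=min(10*2^3,72)=72, bounds=[0,72]
  i=4: D_i=min(10*2^4,72)=72, bounds=[0,72]

Answer: [0,10] [0,20] [0,40] [0,72] [0,72]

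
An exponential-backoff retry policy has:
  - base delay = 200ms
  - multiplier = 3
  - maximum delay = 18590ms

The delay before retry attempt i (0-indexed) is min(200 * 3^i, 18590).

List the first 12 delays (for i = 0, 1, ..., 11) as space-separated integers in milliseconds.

Computing each delay:
  i=0: min(200*3^0, 18590) = 200
  i=1: min(200*3^1, 18590) = 600
  i=2: min(200*3^2, 18590) = 1800
  i=3: min(200*3^3, 18590) = 5400
  i=4: min(200*3^4, 18590) = 16200
  i=5: min(200*3^5, 18590) = 18590
  i=6: min(200*3^6, 18590) = 18590
  i=7: min(200*3^7, 18590) = 18590
  i=8: min(200*3^8, 18590) = 18590
  i=9: min(200*3^9, 18590) = 18590
  i=10: min(200*3^10, 18590) = 18590
  i=11: min(200*3^11, 18590) = 18590

Answer: 200 600 1800 5400 16200 18590 18590 18590 18590 18590 18590 18590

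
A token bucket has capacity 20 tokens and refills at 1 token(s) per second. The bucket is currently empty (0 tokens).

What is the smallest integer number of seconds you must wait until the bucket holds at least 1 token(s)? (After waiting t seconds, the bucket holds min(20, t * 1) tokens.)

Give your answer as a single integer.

Need t * 1 >= 1, so t >= 1/1.
Smallest integer t = ceil(1/1) = 1.

Answer: 1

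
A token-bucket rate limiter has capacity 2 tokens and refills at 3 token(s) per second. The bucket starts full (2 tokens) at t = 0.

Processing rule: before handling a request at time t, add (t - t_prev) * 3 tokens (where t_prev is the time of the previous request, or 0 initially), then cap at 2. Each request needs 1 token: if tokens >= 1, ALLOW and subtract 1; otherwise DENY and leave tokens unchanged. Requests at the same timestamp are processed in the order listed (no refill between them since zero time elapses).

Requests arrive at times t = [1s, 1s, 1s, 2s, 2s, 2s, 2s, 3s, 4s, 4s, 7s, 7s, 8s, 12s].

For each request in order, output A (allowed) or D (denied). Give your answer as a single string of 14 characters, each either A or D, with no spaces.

Answer: AADAADDAAAAAAA

Derivation:
Simulating step by step:
  req#1 t=1s: ALLOW
  req#2 t=1s: ALLOW
  req#3 t=1s: DENY
  req#4 t=2s: ALLOW
  req#5 t=2s: ALLOW
  req#6 t=2s: DENY
  req#7 t=2s: DENY
  req#8 t=3s: ALLOW
  req#9 t=4s: ALLOW
  req#10 t=4s: ALLOW
  req#11 t=7s: ALLOW
  req#12 t=7s: ALLOW
  req#13 t=8s: ALLOW
  req#14 t=12s: ALLOW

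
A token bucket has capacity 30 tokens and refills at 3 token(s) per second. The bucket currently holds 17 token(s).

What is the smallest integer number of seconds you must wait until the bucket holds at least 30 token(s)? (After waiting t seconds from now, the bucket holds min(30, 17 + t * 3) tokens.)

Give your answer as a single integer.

Need 17 + t * 3 >= 30, so t >= 13/3.
Smallest integer t = ceil(13/3) = 5.

Answer: 5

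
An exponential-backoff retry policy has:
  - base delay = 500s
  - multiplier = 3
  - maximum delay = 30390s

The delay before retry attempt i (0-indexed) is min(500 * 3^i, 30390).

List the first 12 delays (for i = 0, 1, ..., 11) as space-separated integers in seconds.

Computing each delay:
  i=0: min(500*3^0, 30390) = 500
  i=1: min(500*3^1, 30390) = 1500
  i=2: min(500*3^2, 30390) = 4500
  i=3: min(500*3^3, 30390) = 13500
  i=4: min(500*3^4, 30390) = 30390
  i=5: min(500*3^5, 30390) = 30390
  i=6: min(500*3^6, 30390) = 30390
  i=7: min(500*3^7, 30390) = 30390
  i=8: min(500*3^8, 30390) = 30390
  i=9: min(500*3^9, 30390) = 30390
  i=10: min(500*3^10, 30390) = 30390
  i=11: min(500*3^11, 30390) = 30390

Answer: 500 1500 4500 13500 30390 30390 30390 30390 30390 30390 30390 30390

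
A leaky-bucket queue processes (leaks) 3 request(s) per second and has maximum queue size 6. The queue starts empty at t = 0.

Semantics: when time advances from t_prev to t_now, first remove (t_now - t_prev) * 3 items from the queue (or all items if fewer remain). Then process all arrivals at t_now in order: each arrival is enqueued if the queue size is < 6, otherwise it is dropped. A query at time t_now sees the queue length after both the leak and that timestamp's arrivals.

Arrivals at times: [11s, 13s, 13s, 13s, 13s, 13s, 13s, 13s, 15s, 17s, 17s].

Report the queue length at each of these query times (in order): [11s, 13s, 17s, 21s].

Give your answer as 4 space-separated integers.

Answer: 1 6 2 0

Derivation:
Queue lengths at query times:
  query t=11s: backlog = 1
  query t=13s: backlog = 6
  query t=17s: backlog = 2
  query t=21s: backlog = 0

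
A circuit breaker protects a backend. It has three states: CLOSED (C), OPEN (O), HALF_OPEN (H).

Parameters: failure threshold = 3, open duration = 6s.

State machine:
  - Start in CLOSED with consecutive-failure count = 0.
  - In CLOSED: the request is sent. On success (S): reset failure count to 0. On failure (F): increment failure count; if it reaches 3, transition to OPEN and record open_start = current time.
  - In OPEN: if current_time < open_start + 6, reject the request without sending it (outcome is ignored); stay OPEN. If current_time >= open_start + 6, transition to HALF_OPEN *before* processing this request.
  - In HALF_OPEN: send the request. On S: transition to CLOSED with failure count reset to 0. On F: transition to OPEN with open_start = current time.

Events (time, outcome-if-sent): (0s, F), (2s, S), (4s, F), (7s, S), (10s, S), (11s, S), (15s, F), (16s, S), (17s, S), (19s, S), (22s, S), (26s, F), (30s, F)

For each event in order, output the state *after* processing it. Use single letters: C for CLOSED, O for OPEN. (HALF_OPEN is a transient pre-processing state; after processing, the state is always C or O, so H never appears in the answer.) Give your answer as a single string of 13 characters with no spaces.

Answer: CCCCCCCCCCCCC

Derivation:
State after each event:
  event#1 t=0s outcome=F: state=CLOSED
  event#2 t=2s outcome=S: state=CLOSED
  event#3 t=4s outcome=F: state=CLOSED
  event#4 t=7s outcome=S: state=CLOSED
  event#5 t=10s outcome=S: state=CLOSED
  event#6 t=11s outcome=S: state=CLOSED
  event#7 t=15s outcome=F: state=CLOSED
  event#8 t=16s outcome=S: state=CLOSED
  event#9 t=17s outcome=S: state=CLOSED
  event#10 t=19s outcome=S: state=CLOSED
  event#11 t=22s outcome=S: state=CLOSED
  event#12 t=26s outcome=F: state=CLOSED
  event#13 t=30s outcome=F: state=CLOSED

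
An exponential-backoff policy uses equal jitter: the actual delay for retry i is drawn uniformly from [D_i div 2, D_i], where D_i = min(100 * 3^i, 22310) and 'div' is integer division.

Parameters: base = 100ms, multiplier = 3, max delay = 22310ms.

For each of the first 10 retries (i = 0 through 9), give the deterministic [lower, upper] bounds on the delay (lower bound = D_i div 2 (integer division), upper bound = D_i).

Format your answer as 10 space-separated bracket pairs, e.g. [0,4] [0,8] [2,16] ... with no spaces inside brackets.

Computing bounds per retry:
  i=0: D_i=min(100*3^0,22310)=100, bounds=[50,100]
  i=1: D_i=min(100*3^1,22310)=300, bounds=[150,300]
  i=2: D_i=min(100*3^2,22310)=900, bounds=[450,900]
  i=3: D_i=min(100*3^3,22310)=2700, bounds=[1350,2700]
  i=4: D_i=min(100*3^4,22310)=8100, bounds=[4050,8100]
  i=5: D_i=min(100*3^5,22310)=22310, bounds=[11155,22310]
  i=6: D_i=min(100*3^6,22310)=22310, bounds=[11155,22310]
  i=7: D_i=min(100*3^7,22310)=22310, bounds=[11155,22310]
  i=8: D_i=min(100*3^8,22310)=22310, bounds=[11155,22310]
  i=9: D_i=min(100*3^9,22310)=22310, bounds=[11155,22310]

Answer: [50,100] [150,300] [450,900] [1350,2700] [4050,8100] [11155,22310] [11155,22310] [11155,22310] [11155,22310] [11155,22310]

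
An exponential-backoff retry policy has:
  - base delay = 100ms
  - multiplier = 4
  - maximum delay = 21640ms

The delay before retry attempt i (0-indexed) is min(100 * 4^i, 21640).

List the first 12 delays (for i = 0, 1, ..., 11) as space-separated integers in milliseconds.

Computing each delay:
  i=0: min(100*4^0, 21640) = 100
  i=1: min(100*4^1, 21640) = 400
  i=2: min(100*4^2, 21640) = 1600
  i=3: min(100*4^3, 21640) = 6400
  i=4: min(100*4^4, 21640) = 21640
  i=5: min(100*4^5, 21640) = 21640
  i=6: min(100*4^6, 21640) = 21640
  i=7: min(100*4^7, 21640) = 21640
  i=8: min(100*4^8, 21640) = 21640
  i=9: min(100*4^9, 21640) = 21640
  i=10: min(100*4^10, 21640) = 21640
  i=11: min(100*4^11, 21640) = 21640

Answer: 100 400 1600 6400 21640 21640 21640 21640 21640 21640 21640 21640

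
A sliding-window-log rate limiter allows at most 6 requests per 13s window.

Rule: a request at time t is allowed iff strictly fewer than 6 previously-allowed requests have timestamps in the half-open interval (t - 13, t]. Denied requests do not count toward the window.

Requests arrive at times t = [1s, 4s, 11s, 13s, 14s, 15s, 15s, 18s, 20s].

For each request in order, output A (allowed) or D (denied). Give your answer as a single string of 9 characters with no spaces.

Tracking allowed requests in the window:
  req#1 t=1s: ALLOW
  req#2 t=4s: ALLOW
  req#3 t=11s: ALLOW
  req#4 t=13s: ALLOW
  req#5 t=14s: ALLOW
  req#6 t=15s: ALLOW
  req#7 t=15s: ALLOW
  req#8 t=18s: ALLOW
  req#9 t=20s: DENY

Answer: AAAAAAAAD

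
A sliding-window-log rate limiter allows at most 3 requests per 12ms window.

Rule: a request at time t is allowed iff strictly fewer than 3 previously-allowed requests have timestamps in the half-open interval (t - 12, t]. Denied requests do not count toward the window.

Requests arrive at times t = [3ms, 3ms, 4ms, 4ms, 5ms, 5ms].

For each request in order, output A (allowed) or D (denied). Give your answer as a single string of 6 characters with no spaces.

Tracking allowed requests in the window:
  req#1 t=3ms: ALLOW
  req#2 t=3ms: ALLOW
  req#3 t=4ms: ALLOW
  req#4 t=4ms: DENY
  req#5 t=5ms: DENY
  req#6 t=5ms: DENY

Answer: AAADDD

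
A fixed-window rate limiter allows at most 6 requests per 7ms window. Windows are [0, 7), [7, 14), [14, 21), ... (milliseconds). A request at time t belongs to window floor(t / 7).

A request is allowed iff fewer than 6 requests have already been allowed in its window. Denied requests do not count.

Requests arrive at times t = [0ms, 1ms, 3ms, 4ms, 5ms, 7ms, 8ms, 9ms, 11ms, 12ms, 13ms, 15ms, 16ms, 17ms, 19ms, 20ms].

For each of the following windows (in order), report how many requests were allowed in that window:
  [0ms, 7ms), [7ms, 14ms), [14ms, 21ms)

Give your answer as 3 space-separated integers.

Answer: 5 6 5

Derivation:
Processing requests:
  req#1 t=0ms (window 0): ALLOW
  req#2 t=1ms (window 0): ALLOW
  req#3 t=3ms (window 0): ALLOW
  req#4 t=4ms (window 0): ALLOW
  req#5 t=5ms (window 0): ALLOW
  req#6 t=7ms (window 1): ALLOW
  req#7 t=8ms (window 1): ALLOW
  req#8 t=9ms (window 1): ALLOW
  req#9 t=11ms (window 1): ALLOW
  req#10 t=12ms (window 1): ALLOW
  req#11 t=13ms (window 1): ALLOW
  req#12 t=15ms (window 2): ALLOW
  req#13 t=16ms (window 2): ALLOW
  req#14 t=17ms (window 2): ALLOW
  req#15 t=19ms (window 2): ALLOW
  req#16 t=20ms (window 2): ALLOW

Allowed counts by window: 5 6 5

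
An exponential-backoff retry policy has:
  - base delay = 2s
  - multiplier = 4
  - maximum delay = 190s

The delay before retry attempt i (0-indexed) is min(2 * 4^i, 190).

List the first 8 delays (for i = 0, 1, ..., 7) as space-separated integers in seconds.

Computing each delay:
  i=0: min(2*4^0, 190) = 2
  i=1: min(2*4^1, 190) = 8
  i=2: min(2*4^2, 190) = 32
  i=3: min(2*4^3, 190) = 128
  i=4: min(2*4^4, 190) = 190
  i=5: min(2*4^5, 190) = 190
  i=6: min(2*4^6, 190) = 190
  i=7: min(2*4^7, 190) = 190

Answer: 2 8 32 128 190 190 190 190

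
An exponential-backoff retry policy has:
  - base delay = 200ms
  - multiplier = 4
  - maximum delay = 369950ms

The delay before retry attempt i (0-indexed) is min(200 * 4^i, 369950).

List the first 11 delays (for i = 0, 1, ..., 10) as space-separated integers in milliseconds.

Computing each delay:
  i=0: min(200*4^0, 369950) = 200
  i=1: min(200*4^1, 369950) = 800
  i=2: min(200*4^2, 369950) = 3200
  i=3: min(200*4^3, 369950) = 12800
  i=4: min(200*4^4, 369950) = 51200
  i=5: min(200*4^5, 369950) = 204800
  i=6: min(200*4^6, 369950) = 369950
  i=7: min(200*4^7, 369950) = 369950
  i=8: min(200*4^8, 369950) = 369950
  i=9: min(200*4^9, 369950) = 369950
  i=10: min(200*4^10, 369950) = 369950

Answer: 200 800 3200 12800 51200 204800 369950 369950 369950 369950 369950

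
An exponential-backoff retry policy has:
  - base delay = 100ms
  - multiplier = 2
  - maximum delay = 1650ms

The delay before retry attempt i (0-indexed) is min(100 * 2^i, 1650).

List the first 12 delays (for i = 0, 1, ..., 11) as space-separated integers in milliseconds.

Computing each delay:
  i=0: min(100*2^0, 1650) = 100
  i=1: min(100*2^1, 1650) = 200
  i=2: min(100*2^2, 1650) = 400
  i=3: min(100*2^3, 1650) = 800
  i=4: min(100*2^4, 1650) = 1600
  i=5: min(100*2^5, 1650) = 1650
  i=6: min(100*2^6, 1650) = 1650
  i=7: min(100*2^7, 1650) = 1650
  i=8: min(100*2^8, 1650) = 1650
  i=9: min(100*2^9, 1650) = 1650
  i=10: min(100*2^10, 1650) = 1650
  i=11: min(100*2^11, 1650) = 1650

Answer: 100 200 400 800 1600 1650 1650 1650 1650 1650 1650 1650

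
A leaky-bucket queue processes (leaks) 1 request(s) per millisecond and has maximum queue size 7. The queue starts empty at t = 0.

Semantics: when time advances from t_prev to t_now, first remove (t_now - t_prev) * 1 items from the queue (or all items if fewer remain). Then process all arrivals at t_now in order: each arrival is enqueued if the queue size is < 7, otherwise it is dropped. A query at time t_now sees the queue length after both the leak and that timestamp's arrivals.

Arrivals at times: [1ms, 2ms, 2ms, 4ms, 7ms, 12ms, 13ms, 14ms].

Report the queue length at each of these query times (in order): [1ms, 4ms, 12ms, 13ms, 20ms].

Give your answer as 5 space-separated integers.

Answer: 1 1 1 1 0

Derivation:
Queue lengths at query times:
  query t=1ms: backlog = 1
  query t=4ms: backlog = 1
  query t=12ms: backlog = 1
  query t=13ms: backlog = 1
  query t=20ms: backlog = 0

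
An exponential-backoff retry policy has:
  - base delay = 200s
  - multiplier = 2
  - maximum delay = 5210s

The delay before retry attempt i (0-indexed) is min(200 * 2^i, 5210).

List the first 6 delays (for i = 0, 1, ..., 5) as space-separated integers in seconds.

Computing each delay:
  i=0: min(200*2^0, 5210) = 200
  i=1: min(200*2^1, 5210) = 400
  i=2: min(200*2^2, 5210) = 800
  i=3: min(200*2^3, 5210) = 1600
  i=4: min(200*2^4, 5210) = 3200
  i=5: min(200*2^5, 5210) = 5210

Answer: 200 400 800 1600 3200 5210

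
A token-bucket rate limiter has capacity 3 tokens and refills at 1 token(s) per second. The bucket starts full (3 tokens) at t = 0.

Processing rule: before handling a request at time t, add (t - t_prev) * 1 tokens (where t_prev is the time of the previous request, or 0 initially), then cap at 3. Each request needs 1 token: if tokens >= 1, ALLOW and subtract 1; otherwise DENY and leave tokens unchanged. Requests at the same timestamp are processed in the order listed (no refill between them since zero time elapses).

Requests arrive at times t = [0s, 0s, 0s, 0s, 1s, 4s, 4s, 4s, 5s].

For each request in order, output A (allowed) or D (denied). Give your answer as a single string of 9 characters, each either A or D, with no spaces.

Answer: AAADAAAAA

Derivation:
Simulating step by step:
  req#1 t=0s: ALLOW
  req#2 t=0s: ALLOW
  req#3 t=0s: ALLOW
  req#4 t=0s: DENY
  req#5 t=1s: ALLOW
  req#6 t=4s: ALLOW
  req#7 t=4s: ALLOW
  req#8 t=4s: ALLOW
  req#9 t=5s: ALLOW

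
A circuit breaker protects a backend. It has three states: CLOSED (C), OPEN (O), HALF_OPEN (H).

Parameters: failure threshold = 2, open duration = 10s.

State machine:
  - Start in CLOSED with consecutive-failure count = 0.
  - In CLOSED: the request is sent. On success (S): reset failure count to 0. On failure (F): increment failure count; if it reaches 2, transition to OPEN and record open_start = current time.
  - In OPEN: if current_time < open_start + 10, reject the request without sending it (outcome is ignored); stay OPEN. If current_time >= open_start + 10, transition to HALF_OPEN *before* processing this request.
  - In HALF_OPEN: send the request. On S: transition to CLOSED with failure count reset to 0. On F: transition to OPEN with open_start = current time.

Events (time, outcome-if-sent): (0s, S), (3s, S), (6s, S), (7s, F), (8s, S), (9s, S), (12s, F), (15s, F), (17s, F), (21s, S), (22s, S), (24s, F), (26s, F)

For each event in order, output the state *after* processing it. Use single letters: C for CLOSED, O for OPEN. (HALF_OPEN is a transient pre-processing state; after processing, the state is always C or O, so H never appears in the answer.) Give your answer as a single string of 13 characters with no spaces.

State after each event:
  event#1 t=0s outcome=S: state=CLOSED
  event#2 t=3s outcome=S: state=CLOSED
  event#3 t=6s outcome=S: state=CLOSED
  event#4 t=7s outcome=F: state=CLOSED
  event#5 t=8s outcome=S: state=CLOSED
  event#6 t=9s outcome=S: state=CLOSED
  event#7 t=12s outcome=F: state=CLOSED
  event#8 t=15s outcome=F: state=OPEN
  event#9 t=17s outcome=F: state=OPEN
  event#10 t=21s outcome=S: state=OPEN
  event#11 t=22s outcome=S: state=OPEN
  event#12 t=24s outcome=F: state=OPEN
  event#13 t=26s outcome=F: state=OPEN

Answer: CCCCCCCOOOOOO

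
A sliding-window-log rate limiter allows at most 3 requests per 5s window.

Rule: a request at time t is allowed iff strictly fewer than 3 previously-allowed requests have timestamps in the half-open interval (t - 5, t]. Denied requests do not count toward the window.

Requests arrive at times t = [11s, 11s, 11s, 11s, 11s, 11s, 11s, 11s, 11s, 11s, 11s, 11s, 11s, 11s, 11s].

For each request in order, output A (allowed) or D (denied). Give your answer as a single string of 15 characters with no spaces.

Answer: AAADDDDDDDDDDDD

Derivation:
Tracking allowed requests in the window:
  req#1 t=11s: ALLOW
  req#2 t=11s: ALLOW
  req#3 t=11s: ALLOW
  req#4 t=11s: DENY
  req#5 t=11s: DENY
  req#6 t=11s: DENY
  req#7 t=11s: DENY
  req#8 t=11s: DENY
  req#9 t=11s: DENY
  req#10 t=11s: DENY
  req#11 t=11s: DENY
  req#12 t=11s: DENY
  req#13 t=11s: DENY
  req#14 t=11s: DENY
  req#15 t=11s: DENY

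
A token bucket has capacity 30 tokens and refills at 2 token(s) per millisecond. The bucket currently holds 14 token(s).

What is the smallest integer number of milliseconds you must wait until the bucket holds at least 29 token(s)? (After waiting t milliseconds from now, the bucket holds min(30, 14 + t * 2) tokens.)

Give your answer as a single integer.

Need 14 + t * 2 >= 29, so t >= 15/2.
Smallest integer t = ceil(15/2) = 8.

Answer: 8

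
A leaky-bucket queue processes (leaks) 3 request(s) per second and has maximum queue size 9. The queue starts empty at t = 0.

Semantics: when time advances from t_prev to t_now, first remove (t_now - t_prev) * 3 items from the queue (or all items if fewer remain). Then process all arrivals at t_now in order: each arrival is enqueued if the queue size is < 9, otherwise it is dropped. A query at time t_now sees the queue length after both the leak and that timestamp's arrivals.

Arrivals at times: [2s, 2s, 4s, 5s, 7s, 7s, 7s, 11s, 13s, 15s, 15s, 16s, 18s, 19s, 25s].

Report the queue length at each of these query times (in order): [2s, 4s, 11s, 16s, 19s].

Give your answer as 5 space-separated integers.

Answer: 2 1 1 1 1

Derivation:
Queue lengths at query times:
  query t=2s: backlog = 2
  query t=4s: backlog = 1
  query t=11s: backlog = 1
  query t=16s: backlog = 1
  query t=19s: backlog = 1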